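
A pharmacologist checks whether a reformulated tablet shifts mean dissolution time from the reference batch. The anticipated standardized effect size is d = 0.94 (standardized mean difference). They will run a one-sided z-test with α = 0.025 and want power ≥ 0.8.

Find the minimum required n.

n = 9

For power 0.8 need Φ(δ − z_{0.025}) = 0.8, so δ = z_{0.025} + z_{0.20} = 1.960 + 0.842 = 2.802.
δ = d·√n ⇒ n = (δ/d)² = (2.802 / 0.94)² = 8.88.
Rounding up, n = 9.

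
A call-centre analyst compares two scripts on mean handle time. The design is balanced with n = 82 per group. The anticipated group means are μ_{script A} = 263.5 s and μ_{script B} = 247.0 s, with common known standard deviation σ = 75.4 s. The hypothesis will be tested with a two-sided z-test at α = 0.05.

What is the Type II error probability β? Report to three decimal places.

β ≈ 0.711

Standardized effect: d = |μ_{script A} − μ_{script B}| / σ = |263.5 − 247.0| / 75.4 = 0.2188
Noncentrality parameter: δ = d·√(n/2) = 0.2188 × √(82/2) = 1.4012
Two-sided α = 0.05 → critical value z_{0.025} = 1.960.
Power = Φ(δ − 1.960) + Φ(−δ − 1.960) = Φ(-0.559) + Φ(-3.361) = 0.2882 + 0.0004 = 0.2886.
Type II error: β = 1 − power = 1 − 0.2886 = 0.7114.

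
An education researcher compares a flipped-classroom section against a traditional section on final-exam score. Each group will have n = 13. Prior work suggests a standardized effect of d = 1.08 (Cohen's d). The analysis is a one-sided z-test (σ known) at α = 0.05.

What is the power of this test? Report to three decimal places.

Power ≈ 0.866

Noncentrality parameter: δ = d·√(n/2) = 1.08 × √(13/2) = 2.7535
One-sided α = 0.05 → critical value z_{0.05} = 1.645.
Power = P(Z > 1.645 − δ) = Φ(1.109) = 0.8662.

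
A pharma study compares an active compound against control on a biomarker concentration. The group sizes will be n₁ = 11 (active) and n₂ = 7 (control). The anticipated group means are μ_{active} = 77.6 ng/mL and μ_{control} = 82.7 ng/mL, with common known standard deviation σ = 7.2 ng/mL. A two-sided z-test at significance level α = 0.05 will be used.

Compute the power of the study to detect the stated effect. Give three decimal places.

Standardized effect: d = |μ_{active} − μ_{control}| / σ = |77.6 − 82.7| / 7.2 = 0.7083
Noncentrality parameter: λ = d / √(1/n₁ + 1/n₂) = 0.7083 / √(1/11 + 1/7) = 1.4650
Two-sided α = 0.05 → critical value z_{0.025} = 1.960.
Power = Φ(λ − 1.960) + Φ(−λ − 1.960) = Φ(-0.495) + Φ(-3.425) = 0.3103 + 0.0003 = 0.3106.

Power ≈ 0.311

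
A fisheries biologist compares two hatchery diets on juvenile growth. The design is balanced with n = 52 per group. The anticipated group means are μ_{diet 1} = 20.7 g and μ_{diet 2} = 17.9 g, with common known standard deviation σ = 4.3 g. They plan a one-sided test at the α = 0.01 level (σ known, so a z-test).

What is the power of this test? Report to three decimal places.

Power ≈ 0.840

Standardized effect: d = |μ_{diet 1} − μ_{diet 2}| / σ = |20.7 − 17.9| / 4.3 = 0.6512
Noncentrality parameter: δ = d·√(n/2) = 0.6512 × √(52/2) = 3.3203
One-sided α = 0.01 → critical value z_{0.01} = 2.326.
Power = P(Z > 2.326 − δ) = Φ(0.994) = 0.8399.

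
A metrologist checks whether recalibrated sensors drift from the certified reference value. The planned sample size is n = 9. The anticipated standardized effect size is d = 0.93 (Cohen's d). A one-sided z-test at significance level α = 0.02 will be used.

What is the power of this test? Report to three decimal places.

Power ≈ 0.769

Noncentrality parameter: δ = d·√n = 0.93 × √9 = 2.7900
One-sided α = 0.02 → critical value z_{0.02} = 2.054.
Power = P(Z > 2.054 − δ) = Φ(0.736) = 0.7692.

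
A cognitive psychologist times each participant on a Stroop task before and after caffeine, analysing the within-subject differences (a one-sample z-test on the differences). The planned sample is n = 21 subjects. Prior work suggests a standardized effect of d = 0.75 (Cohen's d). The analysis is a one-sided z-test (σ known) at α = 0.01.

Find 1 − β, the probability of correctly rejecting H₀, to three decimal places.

Power ≈ 0.867

Noncentrality parameter: δ = d·√n = 0.75 × √21 = 3.4369
One-sided α = 0.01 → critical value z_{0.01} = 2.326.
Power = P(Z > 2.326 − δ) = Φ(1.111) = 0.8666.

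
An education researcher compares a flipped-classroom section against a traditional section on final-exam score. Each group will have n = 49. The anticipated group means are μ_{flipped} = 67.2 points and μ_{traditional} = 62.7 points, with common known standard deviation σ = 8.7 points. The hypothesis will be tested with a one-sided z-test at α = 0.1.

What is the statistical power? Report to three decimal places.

Power ≈ 0.899

Standardized effect: d = |μ_{flipped} − μ_{traditional}| / σ = |67.2 − 62.7| / 8.7 = 0.5172
Noncentrality parameter: δ = d·√(n/2) = 0.5172 × √(49/2) = 2.5602
Critical value for a one-sided test at α = 0.1: z_α = 1.282.
Power = Φ(δ − 1.282) = Φ(1.279) = 0.8995.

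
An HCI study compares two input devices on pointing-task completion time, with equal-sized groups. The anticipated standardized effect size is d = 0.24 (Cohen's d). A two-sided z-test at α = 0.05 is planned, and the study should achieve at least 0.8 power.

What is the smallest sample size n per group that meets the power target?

For power 0.8 need Φ(δ − z_{0.025}) = 0.8, so δ = z_{0.025} + z_{0.20} = 1.960 + 0.842 = 2.802.
(For δ > 0 the lower-tail rejection region contributes negligibly to power, so the one-term inversion is standard.)
δ = d·√(n/2) ⇒ n = 2(δ/d)² = 2 × (2.802 / 0.24)² = 272.53.
Rounding up, n = 273 per group.

n = 273 per group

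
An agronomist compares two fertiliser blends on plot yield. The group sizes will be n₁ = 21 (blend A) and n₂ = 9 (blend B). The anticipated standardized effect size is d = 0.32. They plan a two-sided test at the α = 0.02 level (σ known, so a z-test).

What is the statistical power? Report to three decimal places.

Noncentrality parameter: δ = d / √(1/n₁ + 1/n₂) = 0.32 / √(1/21 + 1/9) = 0.8032
Two-sided α = 0.02 → critical value z_{0.01} = 2.326.
Power = Φ(δ − 2.326) + Φ(−δ − 2.326) = Φ(-1.523) + Φ(-3.130) = 0.0639 + 0.0009 = 0.0647.

Power ≈ 0.065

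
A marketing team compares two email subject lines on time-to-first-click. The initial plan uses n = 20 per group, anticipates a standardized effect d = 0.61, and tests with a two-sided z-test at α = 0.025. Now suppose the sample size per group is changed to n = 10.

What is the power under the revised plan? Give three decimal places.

With n = 10 per group: δ = d·√(n/2) = 0.61 × √(10/2) = 1.3640. Critical value z_{0.0125} = 2.241.
Revised power = Φ(δ − 2.241) + Φ(−δ − 2.241) = Φ(-0.877) + Φ(-3.605) = 0.1901 + 0.0002 = 0.1903.

Power ≈ 0.190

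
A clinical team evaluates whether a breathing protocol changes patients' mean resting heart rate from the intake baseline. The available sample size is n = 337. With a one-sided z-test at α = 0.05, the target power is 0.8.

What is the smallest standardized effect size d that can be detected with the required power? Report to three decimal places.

d ≈ 0.135

Required noncentrality: δ = z_{0.05} + z_{0.20} = 1.645 + 0.842 = 2.486.
δ = d·√n ⇒ d = δ/√n = 2.486/√337 = 0.1354.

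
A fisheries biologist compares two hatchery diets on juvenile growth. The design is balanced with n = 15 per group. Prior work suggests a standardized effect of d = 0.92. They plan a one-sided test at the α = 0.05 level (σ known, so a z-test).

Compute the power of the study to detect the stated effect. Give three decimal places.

Noncentrality parameter: δ = d·√(n/2) = 0.92 × √(15/2) = 2.5195
Critical value for a one-sided test at α = 0.05: z_α = 1.645.
Power = Φ(δ − 1.645) = Φ(0.875) = 0.8091.

Power ≈ 0.809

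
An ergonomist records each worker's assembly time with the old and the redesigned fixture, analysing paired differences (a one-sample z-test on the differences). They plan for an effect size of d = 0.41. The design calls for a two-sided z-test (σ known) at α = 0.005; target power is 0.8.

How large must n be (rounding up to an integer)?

n = 80

Set Φ(δ − 2.807) = 0.8; then δ − 2.807 = Φ⁻¹(0.8) = 0.842, giving δ = 3.649.
(The Φ(−δ − z_{α/2}) term is vanishingly small for δ > 0 and is dropped in the standard sample-size formula.)
δ = d·√n ⇒ n = (δ/d)² = (3.649 / 0.41)² = 79.20.
Round up to the next whole unit.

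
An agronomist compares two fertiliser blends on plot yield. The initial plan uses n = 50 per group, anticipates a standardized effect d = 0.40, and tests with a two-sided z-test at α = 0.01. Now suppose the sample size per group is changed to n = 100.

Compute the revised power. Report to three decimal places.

Power ≈ 0.600

With n = 100 per group: δ = d·√(n/2) = 0.40 × √(100/2) = 2.8284. Critical value z_{0.005} = 2.576.
Revised power = Φ(δ − 2.576) + Φ(−δ − 2.576) = Φ(0.253) + Φ(-5.404) = 0.5997 + 0.0000 = 0.5997.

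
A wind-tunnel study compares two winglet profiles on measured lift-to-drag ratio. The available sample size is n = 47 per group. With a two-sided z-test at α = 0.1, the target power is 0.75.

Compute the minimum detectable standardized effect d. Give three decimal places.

d ≈ 0.478

Required noncentrality: δ = z_{0.05} + z_{0.25} = 1.645 + 0.674 = 2.319.
(Lower-tail contribution to power is negligible for δ > 0.)
δ = d·√(n/2) ⇒ d = δ/√(n/2) = 2.319/√(47/2) = 0.4784.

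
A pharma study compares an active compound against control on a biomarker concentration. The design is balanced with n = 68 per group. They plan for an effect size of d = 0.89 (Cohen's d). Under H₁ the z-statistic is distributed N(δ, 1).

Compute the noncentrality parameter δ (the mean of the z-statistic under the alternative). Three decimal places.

δ ≈ 5.190

δ = d·√(n/2) = 0.89 × √(68/2) = 5.1895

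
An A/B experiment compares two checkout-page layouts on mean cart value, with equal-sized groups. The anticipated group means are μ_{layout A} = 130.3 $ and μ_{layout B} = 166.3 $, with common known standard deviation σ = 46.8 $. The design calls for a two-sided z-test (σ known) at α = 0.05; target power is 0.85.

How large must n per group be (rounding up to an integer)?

Standardized effect: d = |μ_{layout A} − μ_{layout B}| / σ = |130.3 − 166.3| / 46.8 = 0.7692
For power 0.85 need Φ(δ − z_{0.025}) = 0.85, so δ = z_{0.025} + z_{0.15} = 1.960 + 1.036 = 2.996.
(The Φ(−δ − z_{α/2}) term is vanishingly small for δ > 0 and is dropped in the standard sample-size formula.)
δ = d·√(n/2) ⇒ n = 2(δ/d)² = 2 × (2.996 / 0.7692)² = 30.35.
Round up to the next whole unit.

n = 31 per group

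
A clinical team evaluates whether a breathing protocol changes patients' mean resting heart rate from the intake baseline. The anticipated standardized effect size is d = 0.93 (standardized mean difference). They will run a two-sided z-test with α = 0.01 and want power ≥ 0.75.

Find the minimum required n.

Set Φ(δ − 2.576) = 0.75; then δ − 2.576 = Φ⁻¹(0.75) = 0.674, giving δ = 3.250.
(The Φ(−δ − z_{α/2}) term is vanishingly small for δ > 0 and is dropped in the standard sample-size formula.)
δ = d·√n ⇒ n = (δ/d)² = (3.250 / 0.93)² = 12.21.
Rounding up, n = 13.

n = 13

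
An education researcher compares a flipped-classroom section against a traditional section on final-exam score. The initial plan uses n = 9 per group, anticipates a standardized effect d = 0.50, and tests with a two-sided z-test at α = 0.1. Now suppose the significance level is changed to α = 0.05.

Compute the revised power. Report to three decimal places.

δ = d·√(n/2) = 0.50 × √(9/2) = 1.0607 (unchanged). New critical value: z_{0.025} = 1.960.
Revised power = Φ(δ − 1.960) + Φ(−δ − 1.960) = Φ(-0.899) + Φ(-3.021) = 0.1842 + 0.0013 = 0.1855.

Power ≈ 0.186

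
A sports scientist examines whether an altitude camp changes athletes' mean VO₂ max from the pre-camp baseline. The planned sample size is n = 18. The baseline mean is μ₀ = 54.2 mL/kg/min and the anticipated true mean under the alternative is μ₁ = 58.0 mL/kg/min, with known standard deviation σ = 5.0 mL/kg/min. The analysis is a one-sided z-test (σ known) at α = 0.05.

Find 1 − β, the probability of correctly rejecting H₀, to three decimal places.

Power ≈ 0.943

Standardized effect: d = |μ₁ − μ₀| / σ = |58.0 − 54.2| / 5.0 = 0.7600
Noncentrality parameter: δ = d·√n = 0.7600 × √18 = 3.2244
One-sided α = 0.05 → critical value z_{0.05} = 1.645.
Power = P(Z > 1.645 − δ) = Φ(1.580) = 0.9429.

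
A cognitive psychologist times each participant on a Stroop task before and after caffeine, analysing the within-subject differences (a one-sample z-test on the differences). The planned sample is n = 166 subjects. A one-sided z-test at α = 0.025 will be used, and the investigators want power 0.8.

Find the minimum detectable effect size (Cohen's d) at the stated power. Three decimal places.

d ≈ 0.217

Need Φ(δ − 1.960) = 0.8, so δ = 1.960 + 0.842 = 2.802.
δ = d·√n ⇒ d = δ/√n = 2.802/√166 = 0.2174.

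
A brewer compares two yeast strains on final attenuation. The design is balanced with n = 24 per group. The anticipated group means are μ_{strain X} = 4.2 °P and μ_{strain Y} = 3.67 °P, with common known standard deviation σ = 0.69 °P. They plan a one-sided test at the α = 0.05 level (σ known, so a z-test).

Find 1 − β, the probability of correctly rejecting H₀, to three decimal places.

Standardized effect: d = |μ_{strain X} − μ_{strain Y}| / σ = |4.2 − 3.67| / 0.69 = 0.7681
Noncentrality parameter: δ = d·√(n/2) = 0.7681 × √(24/2) = 2.6608
Critical value for a one-sided test at α = 0.05: z_α = 1.645.
Power = Φ(δ − 1.645) = Φ(1.016) = 0.8452.

Power ≈ 0.845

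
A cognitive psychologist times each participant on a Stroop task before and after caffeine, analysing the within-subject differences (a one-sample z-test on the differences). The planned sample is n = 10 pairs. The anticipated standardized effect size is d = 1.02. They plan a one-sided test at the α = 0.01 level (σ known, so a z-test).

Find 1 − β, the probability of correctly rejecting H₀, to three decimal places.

Power ≈ 0.816

Noncentrality parameter: δ = d·√n = 1.02 × √10 = 3.2255
Critical value for a one-sided test at α = 0.01: z_α = 2.326.
Power = P(Z > 2.326 − δ) = Φ(0.899) = 0.8157.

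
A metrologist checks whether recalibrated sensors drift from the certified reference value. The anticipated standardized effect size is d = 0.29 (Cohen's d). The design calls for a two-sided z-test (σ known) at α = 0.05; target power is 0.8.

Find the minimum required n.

n = 94

Set Φ(δ − 1.960) = 0.8; then δ − 1.960 = Φ⁻¹(0.8) = 0.842, giving δ = 2.802.
(For δ > 0 the lower-tail rejection region contributes negligibly to power, so the one-term inversion is standard.)
δ = d·√n ⇒ n = (δ/d)² = (2.802 / 0.29)² = 93.33.
Rounding up, n = 94.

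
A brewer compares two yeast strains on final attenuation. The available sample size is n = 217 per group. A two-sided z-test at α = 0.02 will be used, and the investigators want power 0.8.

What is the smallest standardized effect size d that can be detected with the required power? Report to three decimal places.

Need Φ(δ − 2.326) = 0.8, so δ = 2.326 + 0.842 = 3.168.
(Lower-tail contribution to power is negligible for δ > 0.)
δ = d·√(n/2) ⇒ d = δ/√(n/2) = 3.168/√(217/2) = 0.3041.

d ≈ 0.304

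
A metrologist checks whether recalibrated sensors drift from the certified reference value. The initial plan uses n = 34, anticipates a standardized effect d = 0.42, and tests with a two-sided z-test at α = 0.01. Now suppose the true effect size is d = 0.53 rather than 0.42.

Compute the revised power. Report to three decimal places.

Power ≈ 0.697

With d = 0.53: δ = d·√n = 0.53 × √34 = 3.0904. Critical value z_{0.005} = 2.576.
Revised power = Φ(δ − 2.576) + Φ(−δ − 2.576) = Φ(0.515) + Φ(-5.666) = 0.6966 + 0.0000 = 0.6966.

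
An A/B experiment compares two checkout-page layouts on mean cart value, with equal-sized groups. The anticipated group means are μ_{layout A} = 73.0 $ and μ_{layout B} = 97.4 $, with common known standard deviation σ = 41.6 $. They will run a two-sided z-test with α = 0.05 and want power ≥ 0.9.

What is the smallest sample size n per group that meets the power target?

Standardized effect: d = |μ_{layout A} − μ_{layout B}| / σ = |73.0 − 97.4| / 41.6 = 0.5865
For power 0.9 need Φ(δ − z_{0.025}) = 0.9, so δ = z_{0.025} + z_{0.10} = 1.960 + 1.282 = 3.242.
(Ignoring the negligible lower-tail rejection probability gives the usual closed-form inversion.)
δ = d·√(n/2) ⇒ n = 2(δ/d)² = 2 × (3.242 / 0.5865)² = 61.08.
Rounding up, n = 62 per group.

n = 62 per group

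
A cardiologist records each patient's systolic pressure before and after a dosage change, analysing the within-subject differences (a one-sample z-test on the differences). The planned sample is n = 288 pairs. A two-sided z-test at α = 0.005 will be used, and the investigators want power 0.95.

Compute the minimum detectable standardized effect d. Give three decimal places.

d ≈ 0.262

Required noncentrality: δ = z_{0.0025} + z_{0.05} = 2.807 + 1.645 = 4.452.
(The second rejection-region term Φ(−δ − z_{α/2}) is negligible and dropped.)
δ = d·√n ⇒ d = δ/√n = 4.452/√288 = 0.2623.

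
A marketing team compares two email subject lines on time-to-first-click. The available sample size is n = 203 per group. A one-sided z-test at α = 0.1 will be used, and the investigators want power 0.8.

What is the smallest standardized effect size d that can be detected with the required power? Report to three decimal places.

d ≈ 0.211

Need Φ(δ − 1.282) = 0.8, so δ = 1.282 + 0.842 = 2.123.
δ = d·√(n/2) ⇒ d = δ/√(n/2) = 2.123/√(203/2) = 0.2107.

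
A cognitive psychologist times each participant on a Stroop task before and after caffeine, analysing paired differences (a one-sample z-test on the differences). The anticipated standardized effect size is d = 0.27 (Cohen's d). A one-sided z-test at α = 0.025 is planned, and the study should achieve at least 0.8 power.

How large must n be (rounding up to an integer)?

For power 0.8 need Φ(δ − z_{0.025}) = 0.8, so δ = z_{0.025} + z_{0.20} = 1.960 + 0.842 = 2.802.
δ = d·√n ⇒ n = (δ/d)² = (2.802 / 0.27)² = 107.67.
Round up to the next whole unit.

n = 108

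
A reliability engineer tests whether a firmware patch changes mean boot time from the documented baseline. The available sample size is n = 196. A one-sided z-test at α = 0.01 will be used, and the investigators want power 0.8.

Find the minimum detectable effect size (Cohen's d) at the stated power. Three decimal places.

d ≈ 0.226

Required noncentrality: δ = z_{0.01} + z_{0.20} = 2.326 + 0.842 = 3.168.
δ = d·√n ⇒ d = δ/√n = 3.168/√196 = 0.2263.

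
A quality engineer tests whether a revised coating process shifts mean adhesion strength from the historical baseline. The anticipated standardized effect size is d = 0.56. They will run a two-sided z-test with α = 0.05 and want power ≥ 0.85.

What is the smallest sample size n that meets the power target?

n = 29

Set Φ(δ − 1.960) = 0.85; then δ − 1.960 = Φ⁻¹(0.85) = 1.036, giving δ = 2.996.
(For δ > 0 the lower-tail rejection region contributes negligibly to power, so the one-term inversion is standard.)
δ = d·√n ⇒ n = (δ/d)² = (2.996 / 0.56)² = 28.63.
Rounding up, n = 29.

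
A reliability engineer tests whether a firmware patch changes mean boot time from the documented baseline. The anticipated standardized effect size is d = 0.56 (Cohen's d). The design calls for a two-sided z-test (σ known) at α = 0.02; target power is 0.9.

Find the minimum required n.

n = 42

For power 0.9 need Φ(δ − z_{0.01}) = 0.9, so δ = z_{0.01} + z_{0.10} = 2.326 + 1.282 = 3.608.
(For δ > 0 the lower-tail rejection region contributes negligibly to power, so the one-term inversion is standard.)
δ = d·√n ⇒ n = (δ/d)² = (3.608 / 0.56)² = 41.51.
Round up to the next whole unit.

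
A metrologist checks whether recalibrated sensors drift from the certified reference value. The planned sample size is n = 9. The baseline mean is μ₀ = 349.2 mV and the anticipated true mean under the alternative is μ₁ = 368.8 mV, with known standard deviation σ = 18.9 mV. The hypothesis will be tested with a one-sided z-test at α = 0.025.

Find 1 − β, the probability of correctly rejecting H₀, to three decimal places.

Power ≈ 0.875

Standardized effect: d = |μ₁ − μ₀| / σ = |368.8 − 349.2| / 18.9 = 1.0370
Noncentrality parameter: δ = d·√n = 1.0370 × √9 = 3.1111
One-sided α = 0.025 → critical value z_{0.025} = 1.960.
Power = P(Z > 1.960 − δ) = Φ(1.151) = 0.8752.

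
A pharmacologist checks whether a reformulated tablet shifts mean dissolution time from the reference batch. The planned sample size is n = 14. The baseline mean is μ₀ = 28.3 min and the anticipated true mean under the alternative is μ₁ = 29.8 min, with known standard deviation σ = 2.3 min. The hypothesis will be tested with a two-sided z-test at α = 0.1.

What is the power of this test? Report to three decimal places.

Power ≈ 0.787

Standardized effect: d = |μ₁ − μ₀| / σ = |29.8 − 28.3| / 2.3 = 0.6522
Noncentrality parameter: δ = d·√n = 0.6522 × √14 = 2.4402
Critical value for a two-sided test at α = 0.1: z_{α/2} = 1.645.
Power = Φ(δ − 1.645) + Φ(−δ − 1.645) = Φ(0.795) + Φ(-4.085) = 0.7868 + 0.0000 = 0.7868.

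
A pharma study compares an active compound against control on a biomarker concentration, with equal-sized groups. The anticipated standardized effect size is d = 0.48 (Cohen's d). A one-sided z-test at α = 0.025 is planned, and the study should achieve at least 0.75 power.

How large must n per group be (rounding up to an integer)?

For power 0.75 need Φ(δ − z_{0.025}) = 0.75, so δ = z_{0.025} + z_{0.25} = 1.960 + 0.674 = 2.634.
δ = d·√(n/2) ⇒ n = 2(δ/d)² = 2 × (2.634 / 0.48)² = 60.25.
Rounding up, n = 61 per group.

n = 61 per group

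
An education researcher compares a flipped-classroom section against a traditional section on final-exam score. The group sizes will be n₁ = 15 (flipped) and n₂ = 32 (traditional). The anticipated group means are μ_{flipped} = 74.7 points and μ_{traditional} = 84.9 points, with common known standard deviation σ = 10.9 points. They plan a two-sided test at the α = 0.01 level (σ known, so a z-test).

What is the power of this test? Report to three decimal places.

Power ≈ 0.661

Standardized effect: d = |μ_{flipped} − μ_{traditional}| / σ = |74.7 − 84.9| / 10.9 = 0.9358
Noncentrality parameter: λ = d / √(1/n₁ + 1/n₂) = 0.9358 / √(1/15 + 1/32) = 2.9905
Critical value for a two-sided test at α = 0.01: z_{α/2} = 2.576.
Power = Φ(λ − 2.576) + Φ(−λ − 2.576) = Φ(0.415) + Φ(-5.566) = 0.6608 + 0.0000 = 0.6608.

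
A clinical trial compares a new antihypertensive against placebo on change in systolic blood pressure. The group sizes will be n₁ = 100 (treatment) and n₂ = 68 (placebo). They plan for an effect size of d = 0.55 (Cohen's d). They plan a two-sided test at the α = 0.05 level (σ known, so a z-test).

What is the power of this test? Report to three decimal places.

Power ≈ 0.938

Noncentrality parameter: λ = d / √(1/n₁ + 1/n₂) = 0.55 / √(1/100 + 1/68) = 3.4991
Two-sided α = 0.05 → critical value z_{0.025} = 1.960.
Power = Φ(λ − 1.960) + Φ(−λ − 1.960) = Φ(1.539) + Φ(-5.459) = 0.9381 + 0.0000 = 0.9381.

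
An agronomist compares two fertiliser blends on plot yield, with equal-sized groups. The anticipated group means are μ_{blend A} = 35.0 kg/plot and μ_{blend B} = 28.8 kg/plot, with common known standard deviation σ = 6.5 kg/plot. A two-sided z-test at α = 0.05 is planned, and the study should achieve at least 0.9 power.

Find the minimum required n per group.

Standardized effect: d = |μ_{blend A} − μ_{blend B}| / σ = |35.0 − 28.8| / 6.5 = 0.9538
For power 0.9 need Φ(δ − z_{0.025}) = 0.9, so δ = z_{0.025} + z_{0.10} = 1.960 + 1.282 = 3.242.
(For δ > 0 the lower-tail rejection region contributes negligibly to power, so the one-term inversion is standard.)
δ = d·√(n/2) ⇒ n = 2(δ/d)² = 2 × (3.242 / 0.9538)² = 23.10.
Rounding up, n = 24 per group.

n = 24 per group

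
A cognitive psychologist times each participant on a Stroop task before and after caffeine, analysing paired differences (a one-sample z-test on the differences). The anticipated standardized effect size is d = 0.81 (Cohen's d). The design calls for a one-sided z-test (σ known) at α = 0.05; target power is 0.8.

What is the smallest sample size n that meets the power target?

n = 10

For power 0.8 need Φ(δ − z_{0.05}) = 0.8, so δ = z_{0.05} + z_{0.20} = 1.645 + 0.842 = 2.486.
δ = d·√n ⇒ n = (δ/d)² = (2.486 / 0.81)² = 9.42.
Round up to the next whole unit.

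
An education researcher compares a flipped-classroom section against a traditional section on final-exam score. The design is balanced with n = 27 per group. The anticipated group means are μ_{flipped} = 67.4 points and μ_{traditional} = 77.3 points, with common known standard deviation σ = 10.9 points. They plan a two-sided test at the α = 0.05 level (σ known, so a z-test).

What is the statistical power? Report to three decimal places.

Power ≈ 0.916

Standardized effect: d = |μ_{flipped} − μ_{traditional}| / σ = |67.4 − 77.3| / 10.9 = 0.9083
Noncentrality parameter: δ = d·√(n/2) = 0.9083 × √(27/2) = 3.3371
Critical value for a two-sided test at α = 0.05: z_{α/2} = 1.960.
Power = Φ(δ − 1.960) + Φ(−δ − 1.960) = Φ(1.377) + Φ(-5.297) = 0.9158 + 0.0000 = 0.9158.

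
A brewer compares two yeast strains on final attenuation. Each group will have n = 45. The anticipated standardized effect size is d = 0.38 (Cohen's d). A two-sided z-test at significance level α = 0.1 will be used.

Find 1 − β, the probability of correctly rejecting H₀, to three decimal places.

Power ≈ 0.563

Noncentrality parameter: λ = d·√(n/2) = 0.38 × √(45/2) = 1.8025
Two-sided α = 0.1 → critical value z_{0.05} = 1.645.
Power = Φ(λ − 1.645) + Φ(−λ − 1.645) = Φ(0.158) + Φ(-3.447) = 0.5626 + 0.0003 = 0.5629.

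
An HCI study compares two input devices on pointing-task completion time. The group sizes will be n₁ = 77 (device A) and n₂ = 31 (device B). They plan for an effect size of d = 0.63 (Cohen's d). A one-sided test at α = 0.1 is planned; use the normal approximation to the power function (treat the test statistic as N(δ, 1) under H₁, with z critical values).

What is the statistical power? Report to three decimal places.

Noncentrality parameter: δ = d / √(1/n₁ + 1/n₂) = 0.63 / √(1/77 + 1/31) = 2.9618
Critical value for a one-sided test at α = 0.1: z_α = 1.282.
Power = P(Z > 1.282 − δ) = Φ(1.680) = 0.9535.

Power ≈ 0.954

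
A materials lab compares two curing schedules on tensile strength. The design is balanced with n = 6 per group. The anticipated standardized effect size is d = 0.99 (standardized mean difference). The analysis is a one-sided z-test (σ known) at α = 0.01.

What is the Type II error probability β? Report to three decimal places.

Noncentrality parameter: δ = d·√(n/2) = 0.99 × √(6/2) = 1.7147
One-sided α = 0.01 → critical value z_{0.01} = 2.326.
Power = P(Z > 2.326 − δ) = Φ(-0.612) = 0.2704.
Type II error: β = 1 − power = 1 − 0.2704 = 0.7296.

β ≈ 0.730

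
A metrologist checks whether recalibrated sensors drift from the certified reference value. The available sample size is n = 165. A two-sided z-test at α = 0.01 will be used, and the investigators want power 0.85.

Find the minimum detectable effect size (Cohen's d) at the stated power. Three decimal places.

Need Φ(δ − 2.576) = 0.85, so δ = 2.576 + 1.036 = 3.612.
(Lower-tail contribution to power is negligible for δ > 0.)
δ = d·√n ⇒ d = δ/√n = 3.612/√165 = 0.2812.

d ≈ 0.281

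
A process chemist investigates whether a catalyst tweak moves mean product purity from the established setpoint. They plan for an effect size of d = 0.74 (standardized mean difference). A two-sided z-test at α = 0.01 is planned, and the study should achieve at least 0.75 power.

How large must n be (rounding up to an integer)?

Set Φ(δ − 2.576) = 0.75; then δ − 2.576 = Φ⁻¹(0.75) = 0.674, giving δ = 3.250.
(For δ > 0 the lower-tail rejection region contributes negligibly to power, so the one-term inversion is standard.)
δ = d·√n ⇒ n = (δ/d)² = (3.250 / 0.74)² = 19.29.
Rounding up, n = 20.

n = 20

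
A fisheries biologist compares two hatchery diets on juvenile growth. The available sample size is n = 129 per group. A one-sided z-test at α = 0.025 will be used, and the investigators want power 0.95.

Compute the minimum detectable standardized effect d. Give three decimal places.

d ≈ 0.449

Required noncentrality: δ = z_{0.025} + z_{0.05} = 1.960 + 1.645 = 3.605.
δ = d·√(n/2) ⇒ d = δ/√(n/2) = 3.605/√(129/2) = 0.4489.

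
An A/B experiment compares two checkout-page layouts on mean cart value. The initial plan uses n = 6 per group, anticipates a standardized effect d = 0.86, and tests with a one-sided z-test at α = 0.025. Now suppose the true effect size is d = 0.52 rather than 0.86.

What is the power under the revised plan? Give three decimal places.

Power ≈ 0.145

With d = 0.52: δ = d·√(n/2) = 0.52 × √(6/2) = 0.9007. Critical value z_{0.025} = 1.960.
Revised power = P(Z > 1.960 − δ) = Φ(-1.059) = 0.1447.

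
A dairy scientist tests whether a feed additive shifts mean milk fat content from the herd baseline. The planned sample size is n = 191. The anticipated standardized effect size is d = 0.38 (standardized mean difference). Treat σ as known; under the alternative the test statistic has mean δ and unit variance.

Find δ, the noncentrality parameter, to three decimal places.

δ ≈ 5.252

The noncentrality parameter scales effect size by the design's sample-size factor: δ = d·√n = 0.38 × √191 = 5.2517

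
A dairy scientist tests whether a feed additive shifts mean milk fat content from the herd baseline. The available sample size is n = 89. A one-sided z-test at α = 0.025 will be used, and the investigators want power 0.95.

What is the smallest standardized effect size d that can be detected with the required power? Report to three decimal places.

Required noncentrality: δ = z_{0.025} + z_{0.05} = 1.960 + 1.645 = 3.605.
δ = d·√n ⇒ d = δ/√n = 3.605/√89 = 0.3821.

d ≈ 0.382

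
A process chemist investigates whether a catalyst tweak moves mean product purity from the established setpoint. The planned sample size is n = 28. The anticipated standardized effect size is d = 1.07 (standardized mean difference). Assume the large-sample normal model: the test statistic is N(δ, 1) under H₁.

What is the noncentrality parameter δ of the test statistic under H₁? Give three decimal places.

δ ≈ 5.662

The noncentrality parameter scales effect size by the design's sample-size factor: δ = d·√n = 1.07 × √28 = 5.6619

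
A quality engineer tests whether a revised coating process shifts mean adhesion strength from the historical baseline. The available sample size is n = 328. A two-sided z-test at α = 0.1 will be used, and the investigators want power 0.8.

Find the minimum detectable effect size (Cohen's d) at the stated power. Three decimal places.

Need Φ(δ − 1.645) = 0.8, so δ = 1.645 + 0.842 = 2.486.
(The second rejection-region term Φ(−δ − z_{α/2}) is negligible and dropped.)
δ = d·√n ⇒ d = δ/√n = 2.486/√328 = 0.1373.

d ≈ 0.137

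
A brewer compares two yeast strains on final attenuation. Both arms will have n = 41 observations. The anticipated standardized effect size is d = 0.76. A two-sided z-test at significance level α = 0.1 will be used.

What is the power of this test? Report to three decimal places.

Power ≈ 0.964

Noncentrality parameter: δ = d·√(n/2) = 0.76 × √(41/2) = 3.4410
Two-sided α = 0.1 → critical value z_{0.05} = 1.645.
Power = Φ(δ − 1.645) + Φ(−δ − 1.645) = Φ(1.796) + Φ(-5.086) = 0.9638 + 0.0000 = 0.9638.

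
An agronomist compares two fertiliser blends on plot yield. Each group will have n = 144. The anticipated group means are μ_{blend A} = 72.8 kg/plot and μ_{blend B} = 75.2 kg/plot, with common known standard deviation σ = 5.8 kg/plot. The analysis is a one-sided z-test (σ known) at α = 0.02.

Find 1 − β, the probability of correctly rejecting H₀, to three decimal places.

Standardized effect: d = |μ_{blend A} − μ_{blend B}| / σ = |72.8 − 75.2| / 5.8 = 0.4138
Noncentrality parameter: δ = d·√(n/2) = 0.4138 × √(144/2) = 3.5112
One-sided α = 0.02 → critical value z_{0.02} = 2.054.
Power = P(Z > 2.054 − δ) = Φ(1.457) = 0.9275.

Power ≈ 0.927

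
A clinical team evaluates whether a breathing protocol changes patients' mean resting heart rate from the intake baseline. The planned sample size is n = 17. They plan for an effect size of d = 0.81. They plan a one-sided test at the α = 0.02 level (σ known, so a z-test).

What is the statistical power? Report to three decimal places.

Power ≈ 0.901

Noncentrality parameter: δ = d·√n = 0.81 × √17 = 3.3397
One-sided α = 0.02 → critical value z_{0.02} = 2.054.
Power = P(Z > 2.054 − δ) = Φ(1.286) = 0.9008.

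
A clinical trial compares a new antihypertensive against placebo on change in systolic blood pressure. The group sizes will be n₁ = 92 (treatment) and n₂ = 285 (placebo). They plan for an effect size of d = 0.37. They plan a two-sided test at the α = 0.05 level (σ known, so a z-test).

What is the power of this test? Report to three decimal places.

Noncentrality parameter: δ = d / √(1/n₁ + 1/n₂) = 0.37 / √(1/92 + 1/285) = 3.0857
Two-sided α = 0.05 → critical value z_{0.025} = 1.960.
Power = Φ(δ − 1.960) + Φ(−δ − 1.960) = Φ(1.126) + Φ(-5.046) = 0.8699 + 0.0000 = 0.8699.

Power ≈ 0.870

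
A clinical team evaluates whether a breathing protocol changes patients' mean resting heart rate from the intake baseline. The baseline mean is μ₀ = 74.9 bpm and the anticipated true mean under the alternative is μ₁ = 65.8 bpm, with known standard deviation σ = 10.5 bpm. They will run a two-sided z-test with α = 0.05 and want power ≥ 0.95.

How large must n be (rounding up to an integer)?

n = 18

Standardized effect: d = |μ₁ − μ₀| / σ = |65.8 − 74.9| / 10.5 = 0.8667
For power 0.95 need Φ(δ − z_{0.025}) = 0.95, so δ = z_{0.025} + z_{0.05} = 1.960 + 1.645 = 3.605.
(For δ > 0 the lower-tail rejection region contributes negligibly to power, so the one-term inversion is standard.)
δ = d·√n ⇒ n = (δ/d)² = (3.605 / 0.8667)² = 17.30.
Rounding up, n = 18.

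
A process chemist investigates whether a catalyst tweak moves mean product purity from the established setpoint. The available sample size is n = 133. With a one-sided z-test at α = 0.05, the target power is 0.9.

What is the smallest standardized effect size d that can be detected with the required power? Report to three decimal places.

Need Φ(δ − 1.645) = 0.9, so δ = 1.645 + 1.282 = 2.926.
δ = d·√n ⇒ d = δ/√n = 2.926/√133 = 0.2538.

d ≈ 0.254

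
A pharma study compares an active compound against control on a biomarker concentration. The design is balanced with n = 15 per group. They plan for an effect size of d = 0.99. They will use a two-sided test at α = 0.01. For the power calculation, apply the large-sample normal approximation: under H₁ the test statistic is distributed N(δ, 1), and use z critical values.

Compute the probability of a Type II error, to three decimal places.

β ≈ 0.446

Noncentrality parameter: δ = d·√(n/2) = 0.99 × √(15/2) = 2.7112
Two-sided α = 0.01 → critical value z_{0.005} = 2.576.
Power = Φ(δ − 2.576) + Φ(−δ − 2.576) = Φ(0.135) + Φ(-5.287) = 0.5539 + 0.0000 = 0.5539.
Type II error: β = 1 − power = 1 − 0.5539 = 0.4461.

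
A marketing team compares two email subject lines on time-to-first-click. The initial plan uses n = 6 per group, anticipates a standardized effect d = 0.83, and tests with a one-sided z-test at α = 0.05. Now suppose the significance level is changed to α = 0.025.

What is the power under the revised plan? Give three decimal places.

Power ≈ 0.301

δ = d·√(n/2) = 0.83 × √(6/2) = 1.4376 (unchanged). New critical value: z_{0.025} = 1.960.
Revised power = Φ(δ − 1.960) = Φ(-0.522) = 0.3007.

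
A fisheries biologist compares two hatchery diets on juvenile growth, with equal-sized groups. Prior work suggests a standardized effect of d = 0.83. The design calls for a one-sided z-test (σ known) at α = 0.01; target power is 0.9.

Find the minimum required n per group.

Set Φ(δ − 2.326) = 0.9; then δ − 2.326 = Φ⁻¹(0.9) = 1.282, giving δ = 3.608.
δ = d·√(n/2) ⇒ n = 2(δ/d)² = 2 × (3.608 / 0.83)² = 37.79.
Round up to the next whole unit.

n = 38 per group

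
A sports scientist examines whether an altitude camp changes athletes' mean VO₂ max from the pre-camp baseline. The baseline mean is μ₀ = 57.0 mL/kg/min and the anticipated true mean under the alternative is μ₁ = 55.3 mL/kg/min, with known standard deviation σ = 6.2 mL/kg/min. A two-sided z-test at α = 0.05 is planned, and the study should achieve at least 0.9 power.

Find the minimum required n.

n = 140

Standardized effect: d = |μ₁ − μ₀| / σ = |55.3 − 57.0| / 6.2 = 0.2742
Set Φ(δ − 1.960) = 0.9; then δ − 1.960 = Φ⁻¹(0.9) = 1.282, giving δ = 3.242.
(Ignoring the negligible lower-tail rejection probability gives the usual closed-form inversion.)
δ = d·√n ⇒ n = (δ/d)² = (3.242 / 0.2742)² = 139.76.
Rounding up, n = 140.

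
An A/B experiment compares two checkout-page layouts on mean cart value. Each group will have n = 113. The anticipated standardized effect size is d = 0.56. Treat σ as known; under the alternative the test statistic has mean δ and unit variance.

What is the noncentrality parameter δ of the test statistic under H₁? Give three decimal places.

δ ≈ 4.209

The noncentrality parameter scales effect size by the design's sample-size factor: δ = d·√(n/2) = 0.56 × √(113/2) = 4.2093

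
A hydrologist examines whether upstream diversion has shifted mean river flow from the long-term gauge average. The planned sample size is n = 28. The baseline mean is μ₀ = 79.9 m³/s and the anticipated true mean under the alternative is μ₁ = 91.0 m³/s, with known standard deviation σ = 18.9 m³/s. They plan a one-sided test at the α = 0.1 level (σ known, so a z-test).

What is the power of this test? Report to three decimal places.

Power ≈ 0.966

Standardized effect: d = |μ₁ − μ₀| / σ = |91.0 − 79.9| / 18.9 = 0.5873
Noncentrality parameter: δ = d·√n = 0.5873 × √28 = 3.1077
Critical value for a one-sided test at α = 0.1: z_α = 1.282.
Power = P(Z > 1.282 − δ) = Φ(1.826) = 0.9661.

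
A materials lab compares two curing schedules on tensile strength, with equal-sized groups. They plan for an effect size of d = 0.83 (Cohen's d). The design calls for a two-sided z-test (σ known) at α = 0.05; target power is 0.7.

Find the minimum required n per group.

n = 18 per group

For power 0.7 need Φ(δ − z_{0.025}) = 0.7, so δ = z_{0.025} + z_{0.30} = 1.960 + 0.524 = 2.484.
(For δ > 0 the lower-tail rejection region contributes negligibly to power, so the one-term inversion is standard.)
δ = d·√(n/2) ⇒ n = 2(δ/d)² = 2 × (2.484 / 0.83)² = 17.92.
Round up to the next whole unit.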